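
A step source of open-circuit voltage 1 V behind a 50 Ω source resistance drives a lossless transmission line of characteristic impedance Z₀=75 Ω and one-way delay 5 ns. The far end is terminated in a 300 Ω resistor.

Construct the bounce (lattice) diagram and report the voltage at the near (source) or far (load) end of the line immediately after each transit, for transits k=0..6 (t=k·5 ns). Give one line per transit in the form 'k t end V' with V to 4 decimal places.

Γ_L=0.600000, Γ_S=-0.200000; launch V₁=1·75/125=0.600000
k=0 src: V=0.6000
k=1 load: inc=0.600000, refl=0.600000·0.600000=0.3600; V=0.000000+0.600000+0.360000=0.9600
k=2 src: inc=0.360000, refl=0.360000·-0.200000=-0.0720; V=0.600000+0.360000+-0.072000=0.8880
k=3 load: inc=-0.072000, refl=-0.072000·0.600000=-0.0432; V=0.960000+-0.072000+-0.043200=0.8448
k=4 src: inc=-0.043200, refl=-0.043200·-0.200000=0.0086; V=0.888000+-0.043200+0.008640=0.8534
k=5 load: inc=0.008640, refl=0.008640·0.600000=0.0052; V=0.844800+0.008640+0.005184=0.8586
k=6 src: inc=0.005184, refl=0.005184·-0.200000=-0.0010; V=0.853440+0.005184+-0.001037=0.8576

0 0 source 0.6000
1 5 load 0.9600
2 10 source 0.8880
3 15 load 0.8448
4 20 source 0.8534
5 25 load 0.8586
6 30 source 0.8576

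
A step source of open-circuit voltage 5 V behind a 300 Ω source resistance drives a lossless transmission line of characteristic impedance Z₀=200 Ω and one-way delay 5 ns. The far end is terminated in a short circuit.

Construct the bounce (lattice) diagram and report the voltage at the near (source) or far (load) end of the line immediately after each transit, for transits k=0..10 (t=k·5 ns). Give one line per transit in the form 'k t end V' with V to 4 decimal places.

Γ_L=-1.000000, Γ_S=0.200000; launch V₁=5·200/500=2.000000
k=0 src: V=2.0000
k=1 load: inc=2.000000, refl=2.000000·-1.000000=-2.0000; V=0.000000+2.000000+-2.000000=0.0000
k=2 src: inc=-2.000000, refl=-2.000000·0.200000=-0.4000; V=2.000000+-2.000000+-0.400000=-0.4000
k=3 load: inc=-0.400000, refl=-0.400000·-1.000000=0.4000; V=0.000000+-0.400000+0.400000=0.0000
k=4 src: inc=0.400000, refl=0.400000·0.200000=0.0800; V=-0.400000+0.400000+0.080000=0.0800
k=5 load: inc=0.080000, refl=0.080000·-1.000000=-0.0800; V=0.000000+0.080000+-0.080000=0.0000
k=6 src: inc=-0.080000, refl=-0.080000·0.200000=-0.0160; V=0.080000+-0.080000+-0.016000=-0.0160
k=7 load: inc=-0.016000, refl=-0.016000·-1.000000=0.0160; V=0.000000+-0.016000+0.016000=0.0000
k=8 src: inc=0.016000, refl=0.016000·0.200000=0.0032; V=-0.016000+0.016000+0.003200=0.0032
k=9 load: inc=0.003200, refl=0.003200·-1.000000=-0.0032; V=0.000000+0.003200+-0.003200=0.0000
k=10 src: inc=-0.003200, refl=-0.003200·0.200000=-0.0006; V=0.003200+-0.003200+-0.000640=-0.0006

0 0 source 2.0000
1 5 load 0.0000
2 10 source -0.4000
3 15 load 0.0000
4 20 source 0.0800
5 25 load 0.0000
6 30 source -0.0160
7 35 load 0.0000
8 40 source 0.0032
9 45 load 0.0000
10 50 source -0.0006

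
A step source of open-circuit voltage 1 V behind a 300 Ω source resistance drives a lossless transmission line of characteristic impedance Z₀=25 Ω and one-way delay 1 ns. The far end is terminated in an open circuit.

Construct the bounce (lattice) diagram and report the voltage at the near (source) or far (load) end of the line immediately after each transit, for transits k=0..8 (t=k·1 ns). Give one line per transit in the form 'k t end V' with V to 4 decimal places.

0 0 source 0.0769
1 1 load 0.1538
2 2 source 0.2189
3 3 load 0.2840
4 4 source 0.3391
5 5 load 0.3942
6 6 source 0.4408
7 7 load 0.4874
8 8 source 0.5268

Γ_L=1.000000, Γ_S=0.846154; launch V₁=1·25/325=0.076923
k=0 src: V=0.0769
k=1 load: inc=0.076923, refl=0.076923·1.000000=0.0769; V=0.000000+0.076923+0.076923=0.1538
k=2 src: inc=0.076923, refl=0.076923·0.846154=0.0651; V=0.076923+0.076923+0.065089=0.2189
k=3 load: inc=0.065089, refl=0.065089·1.000000=0.0651; V=0.153846+0.065089+0.065089=0.2840
k=4 src: inc=0.065089, refl=0.065089·0.846154=0.0551; V=0.218935+0.065089+0.055075=0.3391
k=5 load: inc=0.055075, refl=0.055075·1.000000=0.0551; V=0.284024+0.055075+0.055075=0.3942
k=6 src: inc=0.055075, refl=0.055075·0.846154=0.0466; V=0.339099+0.055075+0.046602=0.4408
k=7 load: inc=0.046602, refl=0.046602·1.000000=0.0466; V=0.394174+0.046602+0.046602=0.4874
k=8 src: inc=0.046602, refl=0.046602·0.846154=0.0394; V=0.440776+0.046602+0.039432=0.5268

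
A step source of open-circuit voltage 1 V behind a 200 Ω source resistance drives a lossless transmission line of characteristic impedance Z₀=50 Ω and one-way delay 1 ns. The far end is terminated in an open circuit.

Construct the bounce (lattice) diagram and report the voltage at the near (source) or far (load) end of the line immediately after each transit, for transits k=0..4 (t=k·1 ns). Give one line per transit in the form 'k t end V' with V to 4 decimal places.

0 0 source 0.2000
1 1 load 0.4000
2 2 source 0.5200
3 3 load 0.6400
4 4 source 0.7120

Γ_L=1.000000, Γ_S=0.600000; launch V₁=1·50/250=0.200000
k=0 src: V=0.2000
k=1 load: inc=0.200000, refl=0.200000·1.000000=0.2000; V=0.000000+0.200000+0.200000=0.4000
k=2 src: inc=0.200000, refl=0.200000·0.600000=0.1200; V=0.200000+0.200000+0.120000=0.5200
k=3 load: inc=0.120000, refl=0.120000·1.000000=0.1200; V=0.400000+0.120000+0.120000=0.6400
k=4 src: inc=0.120000, refl=0.120000·0.600000=0.0720; V=0.520000+0.120000+0.072000=0.7120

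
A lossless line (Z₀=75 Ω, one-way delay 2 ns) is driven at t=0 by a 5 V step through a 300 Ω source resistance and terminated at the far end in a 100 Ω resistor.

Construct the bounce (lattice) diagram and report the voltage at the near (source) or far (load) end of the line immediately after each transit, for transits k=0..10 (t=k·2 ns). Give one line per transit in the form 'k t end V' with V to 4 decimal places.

Γ_L=0.142857, Γ_S=0.600000; launch V₁=5·75/375=1.000000
k=0 src: V=1.0000
k=1 load: inc=1.000000, refl=1.000000·0.142857=0.1429; V=0.000000+1.000000+0.142857=1.1429
k=2 src: inc=0.142857, refl=0.142857·0.600000=0.0857; V=1.000000+0.142857+0.085714=1.2286
k=3 load: inc=0.085714, refl=0.085714·0.142857=0.0122; V=1.142857+0.085714+0.012245=1.2408
k=4 src: inc=0.012245, refl=0.012245·0.600000=0.0073; V=1.228571+0.012245+0.007347=1.2482
k=5 load: inc=0.007347, refl=0.007347·0.142857=0.0010; V=1.240816+0.007347+0.001050=1.2492
k=6 src: inc=0.001050, refl=0.001050·0.600000=0.0006; V=1.248163+0.001050+0.000630=1.2498
k=7 load: inc=0.000630, refl=0.000630·0.142857=0.0001; V=1.249213+0.000630+0.000090=1.2499
k=8 src: inc=0.000090, refl=0.000090·0.600000=0.0001; V=1.249843+0.000090+0.000054=1.2500
k=9 load: inc=0.000054, refl=0.000054·0.142857=0.0000; V=1.249933+0.000054+0.000008=1.2500
k=10 src: inc=0.000008, refl=0.000008·0.600000=0.0000; V=1.249987+0.000008+0.000005=1.2500

0 0 source 1.0000
1 2 load 1.1429
2 4 source 1.2286
3 6 load 1.2408
4 8 source 1.2482
5 10 load 1.2492
6 12 source 1.2498
7 14 load 1.2499
8 16 source 1.2500
9 18 load 1.2500
10 20 source 1.2500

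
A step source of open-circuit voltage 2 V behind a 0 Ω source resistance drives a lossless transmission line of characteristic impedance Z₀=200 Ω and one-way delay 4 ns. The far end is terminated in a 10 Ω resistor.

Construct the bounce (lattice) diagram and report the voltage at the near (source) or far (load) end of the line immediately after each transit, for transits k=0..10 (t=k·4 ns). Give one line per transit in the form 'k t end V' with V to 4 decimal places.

Γ_L=-0.904762, Γ_S=-1.000000; launch V₁=2·200/200=2.000000
k=0 src: V=2.0000
k=1 load: inc=2.000000, refl=2.000000·-0.904762=-1.8095; V=0.000000+2.000000+-1.809524=0.1905
k=2 src: inc=-1.809524, refl=-1.809524·-1.000000=1.8095; V=2.000000+-1.809524+1.809524=2.0000
k=3 load: inc=1.809524, refl=1.809524·-0.904762=-1.6372; V=0.190476+1.809524+-1.637188=0.3628
k=4 src: inc=-1.637188, refl=-1.637188·-1.000000=1.6372; V=2.000000+-1.637188+1.637188=2.0000
k=5 load: inc=1.637188, refl=1.637188·-0.904762=-1.4813; V=0.362812+1.637188+-1.481266=0.5187
k=6 src: inc=-1.481266, refl=-1.481266·-1.000000=1.4813; V=2.000000+-1.481266+1.481266=2.0000
k=7 load: inc=1.481266, refl=1.481266·-0.904762=-1.3402; V=0.518734+1.481266+-1.340193=0.6598
k=8 src: inc=-1.340193, refl=-1.340193·-1.000000=1.3402; V=2.000000+-1.340193+1.340193=2.0000
k=9 load: inc=1.340193, refl=1.340193·-0.904762=-1.2126; V=0.659807+1.340193+-1.212555=0.7874
k=10 src: inc=-1.212555, refl=-1.212555·-1.000000=1.2126; V=2.000000+-1.212555+1.212555=2.0000

0 0 source 2.0000
1 4 load 0.1905
2 8 source 2.0000
3 12 load 0.3628
4 16 source 2.0000
5 20 load 0.5187
6 24 source 2.0000
7 28 load 0.6598
8 32 source 2.0000
9 36 load 0.7874
10 40 source 2.0000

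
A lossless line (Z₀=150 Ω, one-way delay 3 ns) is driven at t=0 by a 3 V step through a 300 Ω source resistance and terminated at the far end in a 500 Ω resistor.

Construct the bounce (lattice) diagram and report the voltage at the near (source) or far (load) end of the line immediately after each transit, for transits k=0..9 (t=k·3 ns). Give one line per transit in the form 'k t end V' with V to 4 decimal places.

0 0 source 1.0000
1 3 load 1.5385
2 6 source 1.7179
3 9 load 1.8146
4 12 source 1.8468
5 15 load 1.8642
6 18 source 1.8699
7 21 load 1.8731
8 24 source 1.8741
9 27 load 1.8747

Γ_L=0.538462, Γ_S=0.333333; launch V₁=3·150/450=1.000000
k=0 src: V=1.0000
k=1 load: inc=1.000000, refl=1.000000·0.538462=0.5385; V=0.000000+1.000000+0.538462=1.5385
k=2 src: inc=0.538462, refl=0.538462·0.333333=0.1795; V=1.000000+0.538462+0.179487=1.7179
k=3 load: inc=0.179487, refl=0.179487·0.538462=0.0966; V=1.538462+0.179487+0.096647=1.8146
k=4 src: inc=0.096647, refl=0.096647·0.333333=0.0322; V=1.717949+0.096647+0.032216=1.8468
k=5 load: inc=0.032216, refl=0.032216·0.538462=0.0173; V=1.814596+0.032216+0.017347=1.8642
k=6 src: inc=0.017347, refl=0.017347·0.333333=0.0058; V=1.846811+0.017347+0.005782=1.8699
k=7 load: inc=0.005782, refl=0.005782·0.538462=0.0031; V=1.864158+0.005782+0.003114=1.8731
k=8 src: inc=0.003114, refl=0.003114·0.333333=0.0010; V=1.869940+0.003114+0.001038=1.8741
k=9 load: inc=0.001038, refl=0.001038·0.538462=0.0006; V=1.873054+0.001038+0.000559=1.8747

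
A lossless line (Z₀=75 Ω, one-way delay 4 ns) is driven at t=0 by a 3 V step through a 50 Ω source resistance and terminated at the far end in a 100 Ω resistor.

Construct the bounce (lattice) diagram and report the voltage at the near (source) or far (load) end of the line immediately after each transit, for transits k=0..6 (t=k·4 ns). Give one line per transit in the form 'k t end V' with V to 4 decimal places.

0 0 source 1.8000
1 4 load 2.0571
2 8 source 2.0057
3 12 load 1.9984
4 16 source 1.9998
5 20 load 2.0000
6 24 source 2.0000

Γ_L=0.142857, Γ_S=-0.200000; launch V₁=3·75/125=1.800000
k=0 src: V=1.8000
k=1 load: inc=1.800000, refl=1.800000·0.142857=0.2571; V=0.000000+1.800000+0.257143=2.0571
k=2 src: inc=0.257143, refl=0.257143·-0.200000=-0.0514; V=1.800000+0.257143+-0.051429=2.0057
k=3 load: inc=-0.051429, refl=-0.051429·0.142857=-0.0073; V=2.057143+-0.051429+-0.007347=1.9984
k=4 src: inc=-0.007347, refl=-0.007347·-0.200000=0.0015; V=2.005714+-0.007347+0.001469=1.9998
k=5 load: inc=0.001469, refl=0.001469·0.142857=0.0002; V=1.998367+0.001469+0.000210=2.0000
k=6 src: inc=0.000210, refl=0.000210·-0.200000=-0.0000; V=1.999837+0.000210+-0.000042=2.0000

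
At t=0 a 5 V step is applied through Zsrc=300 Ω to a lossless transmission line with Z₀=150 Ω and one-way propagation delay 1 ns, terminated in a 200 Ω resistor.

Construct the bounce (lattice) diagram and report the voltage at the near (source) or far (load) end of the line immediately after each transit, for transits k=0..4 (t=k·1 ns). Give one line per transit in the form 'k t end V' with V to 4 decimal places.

0 0 source 1.6667
1 1 load 1.9048
2 2 source 1.9841
3 3 load 1.9955
4 4 source 1.9992

Γ_L=0.142857, Γ_S=0.333333; launch V₁=5·150/450=1.666667
k=0 src: V=1.6667
k=1 load: inc=1.666667, refl=1.666667·0.142857=0.2381; V=0.000000+1.666667+0.238095=1.9048
k=2 src: inc=0.238095, refl=0.238095·0.333333=0.0794; V=1.666667+0.238095+0.079365=1.9841
k=3 load: inc=0.079365, refl=0.079365·0.142857=0.0113; V=1.904762+0.079365+0.011338=1.9955
k=4 src: inc=0.011338, refl=0.011338·0.333333=0.0038; V=1.984127+0.011338+0.003779=1.9992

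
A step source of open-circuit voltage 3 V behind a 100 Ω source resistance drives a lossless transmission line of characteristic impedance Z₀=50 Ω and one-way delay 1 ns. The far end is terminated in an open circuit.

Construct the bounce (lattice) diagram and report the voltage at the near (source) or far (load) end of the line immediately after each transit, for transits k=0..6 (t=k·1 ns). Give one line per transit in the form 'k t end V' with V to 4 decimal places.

Γ_L=1.000000, Γ_S=0.333333; launch V₁=3·50/150=1.000000
k=0 src: V=1.0000
k=1 load: inc=1.000000, refl=1.000000·1.000000=1.0000; V=0.000000+1.000000+1.000000=2.0000
k=2 src: inc=1.000000, refl=1.000000·0.333333=0.3333; V=1.000000+1.000000+0.333333=2.3333
k=3 load: inc=0.333333, refl=0.333333·1.000000=0.3333; V=2.000000+0.333333+0.333333=2.6667
k=4 src: inc=0.333333, refl=0.333333·0.333333=0.1111; V=2.333333+0.333333+0.111111=2.7778
k=5 load: inc=0.111111, refl=0.111111·1.000000=0.1111; V=2.666667+0.111111+0.111111=2.8889
k=6 src: inc=0.111111, refl=0.111111·0.333333=0.0370; V=2.777778+0.111111+0.037037=2.9259

0 0 source 1.0000
1 1 load 2.0000
2 2 source 2.3333
3 3 load 2.6667
4 4 source 2.7778
5 5 load 2.8889
6 6 source 2.9259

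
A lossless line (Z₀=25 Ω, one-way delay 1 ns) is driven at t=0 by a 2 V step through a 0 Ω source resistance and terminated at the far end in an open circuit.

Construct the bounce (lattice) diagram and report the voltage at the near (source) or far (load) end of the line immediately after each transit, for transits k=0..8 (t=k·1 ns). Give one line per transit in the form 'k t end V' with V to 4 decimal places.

0 0 source 2.0000
1 1 load 4.0000
2 2 source 2.0000
3 3 load 0.0000
4 4 source 2.0000
5 5 load 4.0000
6 6 source 2.0000
7 7 load 0.0000
8 8 source 2.0000

Γ_L=1.000000, Γ_S=-1.000000; launch V₁=2·25/25=2.000000
k=0 src: V=2.0000
k=1 load: inc=2.000000, refl=2.000000·1.000000=2.0000; V=0.000000+2.000000+2.000000=4.0000
k=2 src: inc=2.000000, refl=2.000000·-1.000000=-2.0000; V=2.000000+2.000000+-2.000000=2.0000
k=3 load: inc=-2.000000, refl=-2.000000·1.000000=-2.0000; V=4.000000+-2.000000+-2.000000=0.0000
k=4 src: inc=-2.000000, refl=-2.000000·-1.000000=2.0000; V=2.000000+-2.000000+2.000000=2.0000
k=5 load: inc=2.000000, refl=2.000000·1.000000=2.0000; V=0.000000+2.000000+2.000000=4.0000
k=6 src: inc=2.000000, refl=2.000000·-1.000000=-2.0000; V=2.000000+2.000000+-2.000000=2.0000
k=7 load: inc=-2.000000, refl=-2.000000·1.000000=-2.0000; V=4.000000+-2.000000+-2.000000=0.0000
k=8 src: inc=-2.000000, refl=-2.000000·-1.000000=2.0000; V=2.000000+-2.000000+2.000000=2.0000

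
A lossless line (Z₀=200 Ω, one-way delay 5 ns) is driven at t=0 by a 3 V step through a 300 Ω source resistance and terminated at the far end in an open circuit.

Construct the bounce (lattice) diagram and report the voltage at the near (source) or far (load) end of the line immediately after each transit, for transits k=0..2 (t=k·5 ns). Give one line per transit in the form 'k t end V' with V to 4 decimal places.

0 0 source 1.2000
1 5 load 2.4000
2 10 source 2.6400

Γ_L=1.000000, Γ_S=0.200000; launch V₁=3·200/500=1.200000
k=0 src: V=1.2000
k=1 load: inc=1.200000, refl=1.200000·1.000000=1.2000; V=0.000000+1.200000+1.200000=2.4000
k=2 src: inc=1.200000, refl=1.200000·0.200000=0.2400; V=1.200000+1.200000+0.240000=2.6400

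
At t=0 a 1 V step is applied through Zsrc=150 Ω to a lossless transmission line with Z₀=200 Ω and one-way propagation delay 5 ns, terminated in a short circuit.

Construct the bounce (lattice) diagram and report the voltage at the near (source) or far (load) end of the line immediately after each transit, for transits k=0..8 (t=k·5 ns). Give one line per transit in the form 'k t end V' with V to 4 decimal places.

0 0 source 0.5714
1 5 load 0.0000
2 10 source 0.0816
3 15 load 0.0000
4 20 source 0.0117
5 25 load 0.0000
6 30 source 0.0017
7 35 load 0.0000
8 40 source 0.0002

Γ_L=-1.000000, Γ_S=-0.142857; launch V₁=1·200/350=0.571429
k=0 src: V=0.5714
k=1 load: inc=0.571429, refl=0.571429·-1.000000=-0.5714; V=0.000000+0.571429+-0.571429=0.0000
k=2 src: inc=-0.571429, refl=-0.571429·-0.142857=0.0816; V=0.571429+-0.571429+0.081633=0.0816
k=3 load: inc=0.081633, refl=0.081633·-1.000000=-0.0816; V=0.000000+0.081633+-0.081633=0.0000
k=4 src: inc=-0.081633, refl=-0.081633·-0.142857=0.0117; V=0.081633+-0.081633+0.011662=0.0117
k=5 load: inc=0.011662, refl=0.011662·-1.000000=-0.0117; V=0.000000+0.011662+-0.011662=0.0000
k=6 src: inc=-0.011662, refl=-0.011662·-0.142857=0.0017; V=0.011662+-0.011662+0.001666=0.0017
k=7 load: inc=0.001666, refl=0.001666·-1.000000=-0.0017; V=0.000000+0.001666+-0.001666=0.0000
k=8 src: inc=-0.001666, refl=-0.001666·-0.142857=0.0002; V=0.001666+-0.001666+0.000238=0.0002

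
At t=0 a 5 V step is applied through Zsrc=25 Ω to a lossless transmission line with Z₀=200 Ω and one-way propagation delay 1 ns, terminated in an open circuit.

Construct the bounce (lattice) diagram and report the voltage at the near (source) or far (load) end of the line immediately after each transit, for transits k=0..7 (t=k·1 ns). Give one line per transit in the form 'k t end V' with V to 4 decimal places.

0 0 source 4.4444
1 1 load 8.8889
2 2 source 5.4321
3 3 load 1.9753
4 4 source 4.6639
5 5 load 7.3525
6 6 source 5.2614
7 7 load 3.1702

Γ_L=1.000000, Γ_S=-0.777778; launch V₁=5·200/225=4.444444
k=0 src: V=4.4444
k=1 load: inc=4.444444, refl=4.444444·1.000000=4.4444; V=0.000000+4.444444+4.444444=8.8889
k=2 src: inc=4.444444, refl=4.444444·-0.777778=-3.4568; V=4.444444+4.444444+-3.456790=5.4321
k=3 load: inc=-3.456790, refl=-3.456790·1.000000=-3.4568; V=8.888889+-3.456790+-3.456790=1.9753
k=4 src: inc=-3.456790, refl=-3.456790·-0.777778=2.6886; V=5.432099+-3.456790+2.688615=4.6639
k=5 load: inc=2.688615, refl=2.688615·1.000000=2.6886; V=1.975309+2.688615+2.688615=7.3525
k=6 src: inc=2.688615, refl=2.688615·-0.777778=-2.0911; V=4.663923+2.688615+-2.091145=5.2614
k=7 load: inc=-2.091145, refl=-2.091145·1.000000=-2.0911; V=7.352538+-2.091145+-2.091145=3.1702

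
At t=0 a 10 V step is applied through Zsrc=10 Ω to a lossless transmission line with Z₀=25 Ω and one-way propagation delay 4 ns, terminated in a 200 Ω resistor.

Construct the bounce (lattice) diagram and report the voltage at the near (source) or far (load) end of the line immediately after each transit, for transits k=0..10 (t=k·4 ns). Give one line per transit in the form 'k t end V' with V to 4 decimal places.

0 0 source 7.1429
1 4 load 12.6984
2 8 source 10.3175
3 12 load 8.4656
4 16 source 9.2593
5 20 load 9.8765
6 24 source 9.6120
7 28 load 9.4062
8 32 source 9.4944
9 36 load 9.5630
10 40 source 9.5336

Γ_L=0.777778, Γ_S=-0.428571; launch V₁=10·25/35=7.142857
k=0 src: V=7.1429
k=1 load: inc=7.142857, refl=7.142857·0.777778=5.5556; V=0.000000+7.142857+5.555556=12.6984
k=2 src: inc=5.555556, refl=5.555556·-0.428571=-2.3810; V=7.142857+5.555556+-2.380952=10.3175
k=3 load: inc=-2.380952, refl=-2.380952·0.777778=-1.8519; V=12.698413+-2.380952+-1.851852=8.4656
k=4 src: inc=-1.851852, refl=-1.851852·-0.428571=0.7937; V=10.317460+-1.851852+0.793651=9.2593
k=5 load: inc=0.793651, refl=0.793651·0.777778=0.6173; V=8.465608+0.793651+0.617284=9.8765
k=6 src: inc=0.617284, refl=0.617284·-0.428571=-0.2646; V=9.259259+0.617284+-0.264550=9.6120
k=7 load: inc=-0.264550, refl=-0.264550·0.777778=-0.2058; V=9.876543+-0.264550+-0.205761=9.4062
k=8 src: inc=-0.205761, refl=-0.205761·-0.428571=0.0882; V=9.611993+-0.205761+0.088183=9.4944
k=9 load: inc=0.088183, refl=0.088183·0.777778=0.0686; V=9.406232+0.088183+0.068587=9.5630
k=10 src: inc=0.068587, refl=0.068587·-0.428571=-0.0294; V=9.494415+0.068587+-0.029394=9.5336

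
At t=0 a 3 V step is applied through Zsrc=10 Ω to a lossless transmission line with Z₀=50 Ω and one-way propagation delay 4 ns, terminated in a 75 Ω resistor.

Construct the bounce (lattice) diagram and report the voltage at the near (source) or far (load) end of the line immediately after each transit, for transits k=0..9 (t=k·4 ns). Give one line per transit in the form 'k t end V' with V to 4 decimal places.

Γ_L=0.200000, Γ_S=-0.666667; launch V₁=3·50/60=2.500000
k=0 src: V=2.5000
k=1 load: inc=2.500000, refl=2.500000·0.200000=0.5000; V=0.000000+2.500000+0.500000=3.0000
k=2 src: inc=0.500000, refl=0.500000·-0.666667=-0.3333; V=2.500000+0.500000+-0.333333=2.6667
k=3 load: inc=-0.333333, refl=-0.333333·0.200000=-0.0667; V=3.000000+-0.333333+-0.066667=2.6000
k=4 src: inc=-0.066667, refl=-0.066667·-0.666667=0.0444; V=2.666667+-0.066667+0.044444=2.6444
k=5 load: inc=0.044444, refl=0.044444·0.200000=0.0089; V=2.600000+0.044444+0.008889=2.6533
k=6 src: inc=0.008889, refl=0.008889·-0.666667=-0.0059; V=2.644444+0.008889+-0.005926=2.6474
k=7 load: inc=-0.005926, refl=-0.005926·0.200000=-0.0012; V=2.653333+-0.005926+-0.001185=2.6462
k=8 src: inc=-0.001185, refl=-0.001185·-0.666667=0.0008; V=2.647407+-0.001185+0.000790=2.6470
k=9 load: inc=0.000790, refl=0.000790·0.200000=0.0002; V=2.646222+0.000790+0.000158=2.6472

0 0 source 2.5000
1 4 load 3.0000
2 8 source 2.6667
3 12 load 2.6000
4 16 source 2.6444
5 20 load 2.6533
6 24 source 2.6474
7 28 load 2.6462
8 32 source 2.6470
9 36 load 2.6472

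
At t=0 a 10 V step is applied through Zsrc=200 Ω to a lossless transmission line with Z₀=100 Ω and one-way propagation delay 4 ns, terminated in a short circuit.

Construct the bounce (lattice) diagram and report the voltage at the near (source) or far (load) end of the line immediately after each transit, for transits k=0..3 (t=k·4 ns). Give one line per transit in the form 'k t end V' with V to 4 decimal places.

Γ_L=-1.000000, Γ_S=0.333333; launch V₁=10·100/300=3.333333
k=0 src: V=3.3333
k=1 load: inc=3.333333, refl=3.333333·-1.000000=-3.3333; V=0.000000+3.333333+-3.333333=0.0000
k=2 src: inc=-3.333333, refl=-3.333333·0.333333=-1.1111; V=3.333333+-3.333333+-1.111111=-1.1111
k=3 load: inc=-1.111111, refl=-1.111111·-1.000000=1.1111; V=0.000000+-1.111111+1.111111=0.0000

0 0 source 3.3333
1 4 load 0.0000
2 8 source -1.1111
3 12 load 0.0000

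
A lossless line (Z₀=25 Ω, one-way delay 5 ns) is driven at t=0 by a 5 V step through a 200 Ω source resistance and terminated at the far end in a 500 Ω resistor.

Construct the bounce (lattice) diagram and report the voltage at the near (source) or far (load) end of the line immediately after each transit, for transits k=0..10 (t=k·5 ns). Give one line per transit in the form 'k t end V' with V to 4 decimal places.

Γ_L=0.904762, Γ_S=0.777778; launch V₁=5·25/225=0.555556
k=0 src: V=0.5556
k=1 load: inc=0.555556, refl=0.555556·0.904762=0.5026; V=0.000000+0.555556+0.502646=1.0582
k=2 src: inc=0.502646, refl=0.502646·0.777778=0.3909; V=0.555556+0.502646+0.390947=1.4491
k=3 load: inc=0.390947, refl=0.390947·0.904762=0.3537; V=1.058201+0.390947+0.353714=1.8029
k=4 src: inc=0.353714, refl=0.353714·0.777778=0.2751; V=1.449148+0.353714+0.275111=2.0780
k=5 load: inc=0.275111, refl=0.275111·0.904762=0.2489; V=1.802861+0.275111+0.248910=2.3269
k=6 src: inc=0.248910, refl=0.248910·0.777778=0.1936; V=2.077972+0.248910+0.193596=2.5205
k=7 load: inc=0.193596, refl=0.193596·0.904762=0.1752; V=2.326881+0.193596+0.175159=2.6956
k=8 src: inc=0.175159, refl=0.175159·0.777778=0.1362; V=2.520477+0.175159+0.136234=2.8319
k=9 load: inc=0.136234, refl=0.136234·0.904762=0.1233; V=2.695636+0.136234+0.123260=2.9551
k=10 src: inc=0.123260, refl=0.123260·0.777778=0.0959; V=2.831870+0.123260+0.095869=3.0510

0 0 source 0.5556
1 5 load 1.0582
2 10 source 1.4491
3 15 load 1.8029
4 20 source 2.0780
5 25 load 2.3269
6 30 source 2.5205
7 35 load 2.6956
8 40 source 2.8319
9 45 load 2.9551
10 50 source 3.0510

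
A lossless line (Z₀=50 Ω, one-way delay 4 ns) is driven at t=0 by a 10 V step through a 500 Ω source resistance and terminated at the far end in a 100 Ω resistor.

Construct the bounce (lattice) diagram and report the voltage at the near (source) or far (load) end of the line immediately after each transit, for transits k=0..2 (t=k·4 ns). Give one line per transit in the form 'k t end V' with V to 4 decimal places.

0 0 source 0.9091
1 4 load 1.2121
2 8 source 1.4601

Γ_L=0.333333, Γ_S=0.818182; launch V₁=10·50/550=0.909091
k=0 src: V=0.9091
k=1 load: inc=0.909091, refl=0.909091·0.333333=0.3030; V=0.000000+0.909091+0.303030=1.2121
k=2 src: inc=0.303030, refl=0.303030·0.818182=0.2479; V=0.909091+0.303030+0.247934=1.4601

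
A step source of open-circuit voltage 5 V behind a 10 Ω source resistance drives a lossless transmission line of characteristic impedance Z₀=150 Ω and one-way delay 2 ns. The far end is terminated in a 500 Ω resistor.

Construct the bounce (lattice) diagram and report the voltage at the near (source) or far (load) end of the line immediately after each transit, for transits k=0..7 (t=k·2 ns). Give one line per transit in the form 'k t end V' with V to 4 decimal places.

0 0 source 4.6875
1 2 load 7.2115
2 4 source 5.0030
3 6 load 3.8138
4 8 source 4.8544
5 10 load 5.4147
6 12 source 4.9244
7 14 load 4.6604

Γ_L=0.538462, Γ_S=-0.875000; launch V₁=5·150/160=4.687500
k=0 src: V=4.6875
k=1 load: inc=4.687500, refl=4.687500·0.538462=2.5240; V=0.000000+4.687500+2.524038=7.2115
k=2 src: inc=2.524038, refl=2.524038·-0.875000=-2.2085; V=4.687500+2.524038+-2.208534=5.0030
k=3 load: inc=-2.208534, refl=-2.208534·0.538462=-1.1892; V=7.211538+-2.208534+-1.189210=3.8138
k=4 src: inc=-1.189210, refl=-1.189210·-0.875000=1.0406; V=5.003005+-1.189210+1.040559=4.8544
k=5 load: inc=1.040559, refl=1.040559·0.538462=0.5603; V=3.813794+1.040559+0.560301=5.4147
k=6 src: inc=0.560301, refl=0.560301·-0.875000=-0.4903; V=4.854354+0.560301+-0.490263=4.9244
k=7 load: inc=-0.490263, refl=-0.490263·0.538462=-0.2640; V=5.414655+-0.490263+-0.263988=4.6604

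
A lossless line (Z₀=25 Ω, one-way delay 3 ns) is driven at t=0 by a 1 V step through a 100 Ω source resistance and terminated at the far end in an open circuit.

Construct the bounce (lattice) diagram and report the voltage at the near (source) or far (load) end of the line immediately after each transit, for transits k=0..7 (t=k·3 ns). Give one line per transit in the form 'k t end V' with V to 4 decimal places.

0 0 source 0.2000
1 3 load 0.4000
2 6 source 0.5200
3 9 load 0.6400
4 12 source 0.7120
5 15 load 0.7840
6 18 source 0.8272
7 21 load 0.8704

Γ_L=1.000000, Γ_S=0.600000; launch V₁=1·25/125=0.200000
k=0 src: V=0.2000
k=1 load: inc=0.200000, refl=0.200000·1.000000=0.2000; V=0.000000+0.200000+0.200000=0.4000
k=2 src: inc=0.200000, refl=0.200000·0.600000=0.1200; V=0.200000+0.200000+0.120000=0.5200
k=3 load: inc=0.120000, refl=0.120000·1.000000=0.1200; V=0.400000+0.120000+0.120000=0.6400
k=4 src: inc=0.120000, refl=0.120000·0.600000=0.0720; V=0.520000+0.120000+0.072000=0.7120
k=5 load: inc=0.072000, refl=0.072000·1.000000=0.0720; V=0.640000+0.072000+0.072000=0.7840
k=6 src: inc=0.072000, refl=0.072000·0.600000=0.0432; V=0.712000+0.072000+0.043200=0.8272
k=7 load: inc=0.043200, refl=0.043200·1.000000=0.0432; V=0.784000+0.043200+0.043200=0.8704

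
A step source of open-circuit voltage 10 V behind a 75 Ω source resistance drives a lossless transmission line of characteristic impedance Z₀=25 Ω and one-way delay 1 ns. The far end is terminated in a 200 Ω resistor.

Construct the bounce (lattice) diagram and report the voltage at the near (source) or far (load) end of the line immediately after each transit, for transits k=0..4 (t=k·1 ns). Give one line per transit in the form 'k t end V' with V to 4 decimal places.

0 0 source 2.5000
1 1 load 4.4444
2 2 source 5.4167
3 3 load 6.1728
4 4 source 6.5509

Γ_L=0.777778, Γ_S=0.500000; launch V₁=10·25/100=2.500000
k=0 src: V=2.5000
k=1 load: inc=2.500000, refl=2.500000·0.777778=1.9444; V=0.000000+2.500000+1.944444=4.4444
k=2 src: inc=1.944444, refl=1.944444·0.500000=0.9722; V=2.500000+1.944444+0.972222=5.4167
k=3 load: inc=0.972222, refl=0.972222·0.777778=0.7562; V=4.444444+0.972222+0.756173=6.1728
k=4 src: inc=0.756173, refl=0.756173·0.500000=0.3781; V=5.416667+0.756173+0.378086=6.5509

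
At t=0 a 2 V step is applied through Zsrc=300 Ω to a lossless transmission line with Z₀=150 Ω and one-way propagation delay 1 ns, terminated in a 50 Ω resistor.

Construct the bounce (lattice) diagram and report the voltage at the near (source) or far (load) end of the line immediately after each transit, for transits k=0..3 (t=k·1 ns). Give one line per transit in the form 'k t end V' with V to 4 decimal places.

0 0 source 0.6667
1 1 load 0.3333
2 2 source 0.2222
3 3 load 0.2778

Γ_L=-0.500000, Γ_S=0.333333; launch V₁=2·150/450=0.666667
k=0 src: V=0.6667
k=1 load: inc=0.666667, refl=0.666667·-0.500000=-0.3333; V=0.000000+0.666667+-0.333333=0.3333
k=2 src: inc=-0.333333, refl=-0.333333·0.333333=-0.1111; V=0.666667+-0.333333+-0.111111=0.2222
k=3 load: inc=-0.111111, refl=-0.111111·-0.500000=0.0556; V=0.333333+-0.111111+0.055556=0.2778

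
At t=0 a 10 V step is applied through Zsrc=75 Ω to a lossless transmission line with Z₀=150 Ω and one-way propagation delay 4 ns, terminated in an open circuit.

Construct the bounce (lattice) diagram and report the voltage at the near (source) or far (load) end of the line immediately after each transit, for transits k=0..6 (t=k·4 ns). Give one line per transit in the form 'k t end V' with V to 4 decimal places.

Γ_L=1.000000, Γ_S=-0.333333; launch V₁=10·150/225=6.666667
k=0 src: V=6.6667
k=1 load: inc=6.666667, refl=6.666667·1.000000=6.6667; V=0.000000+6.666667+6.666667=13.3333
k=2 src: inc=6.666667, refl=6.666667·-0.333333=-2.2222; V=6.666667+6.666667+-2.222222=11.1111
k=3 load: inc=-2.222222, refl=-2.222222·1.000000=-2.2222; V=13.333333+-2.222222+-2.222222=8.8889
k=4 src: inc=-2.222222, refl=-2.222222·-0.333333=0.7407; V=11.111111+-2.222222+0.740741=9.6296
k=5 load: inc=0.740741, refl=0.740741·1.000000=0.7407; V=8.888889+0.740741+0.740741=10.3704
k=6 src: inc=0.740741, refl=0.740741·-0.333333=-0.2469; V=9.629630+0.740741+-0.246914=10.1235

0 0 source 6.6667
1 4 load 13.3333
2 8 source 11.1111
3 12 load 8.8889
4 16 source 9.6296
5 20 load 10.3704
6 24 source 10.1235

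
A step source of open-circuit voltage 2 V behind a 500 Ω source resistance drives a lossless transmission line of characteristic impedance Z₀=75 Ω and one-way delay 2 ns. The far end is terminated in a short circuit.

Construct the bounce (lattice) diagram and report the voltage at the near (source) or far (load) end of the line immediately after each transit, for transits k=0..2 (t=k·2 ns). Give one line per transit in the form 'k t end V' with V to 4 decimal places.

0 0 source 0.2609
1 2 load 0.0000
2 4 source -0.1928

Γ_L=-1.000000, Γ_S=0.739130; launch V₁=2·75/575=0.260870
k=0 src: V=0.2609
k=1 load: inc=0.260870, refl=0.260870·-1.000000=-0.2609; V=0.000000+0.260870+-0.260870=0.0000
k=2 src: inc=-0.260870, refl=-0.260870·0.739130=-0.1928; V=0.260870+-0.260870+-0.192817=-0.1928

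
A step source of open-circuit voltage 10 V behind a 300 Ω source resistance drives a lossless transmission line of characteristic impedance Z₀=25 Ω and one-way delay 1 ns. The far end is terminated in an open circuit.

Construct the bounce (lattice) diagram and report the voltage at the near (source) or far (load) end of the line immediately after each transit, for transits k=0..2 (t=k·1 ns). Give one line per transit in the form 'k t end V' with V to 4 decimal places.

Γ_L=1.000000, Γ_S=0.846154; launch V₁=10·25/325=0.769231
k=0 src: V=0.7692
k=1 load: inc=0.769231, refl=0.769231·1.000000=0.7692; V=0.000000+0.769231+0.769231=1.5385
k=2 src: inc=0.769231, refl=0.769231·0.846154=0.6509; V=0.769231+0.769231+0.650888=2.1893

0 0 source 0.7692
1 1 load 1.5385
2 2 source 2.1893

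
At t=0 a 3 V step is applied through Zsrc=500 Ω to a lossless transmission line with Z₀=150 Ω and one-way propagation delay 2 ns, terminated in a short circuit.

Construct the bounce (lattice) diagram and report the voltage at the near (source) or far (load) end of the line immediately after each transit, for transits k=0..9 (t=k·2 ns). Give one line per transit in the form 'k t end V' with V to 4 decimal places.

Γ_L=-1.000000, Γ_S=0.538462; launch V₁=3·150/650=0.692308
k=0 src: V=0.6923
k=1 load: inc=0.692308, refl=0.692308·-1.000000=-0.6923; V=0.000000+0.692308+-0.692308=0.0000
k=2 src: inc=-0.692308, refl=-0.692308·0.538462=-0.3728; V=0.692308+-0.692308+-0.372781=-0.3728
k=3 load: inc=-0.372781, refl=-0.372781·-1.000000=0.3728; V=0.000000+-0.372781+0.372781=0.0000
k=4 src: inc=0.372781, refl=0.372781·0.538462=0.2007; V=-0.372781+0.372781+0.200728=0.2007
k=5 load: inc=0.200728, refl=0.200728·-1.000000=-0.2007; V=0.000000+0.200728+-0.200728=0.0000
k=6 src: inc=-0.200728, refl=-0.200728·0.538462=-0.1081; V=0.200728+-0.200728+-0.108084=-0.1081
k=7 load: inc=-0.108084, refl=-0.108084·-1.000000=0.1081; V=0.000000+-0.108084+0.108084=0.0000
k=8 src: inc=0.108084, refl=0.108084·0.538462=0.0582; V=-0.108084+0.108084+0.058199=0.0582
k=9 load: inc=0.058199, refl=0.058199·-1.000000=-0.0582; V=0.000000+0.058199+-0.058199=0.0000

0 0 source 0.6923
1 2 load 0.0000
2 4 source -0.3728
3 6 load 0.0000
4 8 source 0.2007
5 10 load 0.0000
6 12 source -0.1081
7 14 load 0.0000
8 16 source 0.0582
9 18 load 0.0000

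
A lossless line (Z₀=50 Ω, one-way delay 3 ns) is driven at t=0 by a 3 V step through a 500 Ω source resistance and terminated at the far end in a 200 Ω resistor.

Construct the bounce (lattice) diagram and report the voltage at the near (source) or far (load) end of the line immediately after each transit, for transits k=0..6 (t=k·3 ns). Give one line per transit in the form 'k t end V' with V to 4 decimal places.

0 0 source 0.2727
1 3 load 0.4364
2 6 source 0.5702
3 9 load 0.6506
4 12 source 0.7163
5 15 load 0.7557
6 18 source 0.7880

Γ_L=0.600000, Γ_S=0.818182; launch V₁=3·50/550=0.272727
k=0 src: V=0.2727
k=1 load: inc=0.272727, refl=0.272727·0.600000=0.1636; V=0.000000+0.272727+0.163636=0.4364
k=2 src: inc=0.163636, refl=0.163636·0.818182=0.1339; V=0.272727+0.163636+0.133884=0.5702
k=3 load: inc=0.133884, refl=0.133884·0.600000=0.0803; V=0.436364+0.133884+0.080331=0.6506
k=4 src: inc=0.080331, refl=0.080331·0.818182=0.0657; V=0.570248+0.080331+0.065725=0.7163
k=5 load: inc=0.065725, refl=0.065725·0.600000=0.0394; V=0.650579+0.065725+0.039435=0.7557
k=6 src: inc=0.039435, refl=0.039435·0.818182=0.0323; V=0.716304+0.039435+0.032265=0.7880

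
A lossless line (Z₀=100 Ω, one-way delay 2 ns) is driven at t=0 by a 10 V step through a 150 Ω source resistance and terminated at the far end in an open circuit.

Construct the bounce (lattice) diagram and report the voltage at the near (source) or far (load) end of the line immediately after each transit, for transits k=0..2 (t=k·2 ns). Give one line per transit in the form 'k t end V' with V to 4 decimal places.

0 0 source 4.0000
1 2 load 8.0000
2 4 source 8.8000

Γ_L=1.000000, Γ_S=0.200000; launch V₁=10·100/250=4.000000
k=0 src: V=4.0000
k=1 load: inc=4.000000, refl=4.000000·1.000000=4.0000; V=0.000000+4.000000+4.000000=8.0000
k=2 src: inc=4.000000, refl=4.000000·0.200000=0.8000; V=4.000000+4.000000+0.800000=8.8000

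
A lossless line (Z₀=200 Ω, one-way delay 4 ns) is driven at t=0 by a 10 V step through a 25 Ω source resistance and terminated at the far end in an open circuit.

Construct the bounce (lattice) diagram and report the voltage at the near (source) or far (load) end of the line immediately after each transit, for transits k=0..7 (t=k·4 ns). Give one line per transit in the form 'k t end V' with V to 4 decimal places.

Γ_L=1.000000, Γ_S=-0.777778; launch V₁=10·200/225=8.888889
k=0 src: V=8.8889
k=1 load: inc=8.888889, refl=8.888889·1.000000=8.8889; V=0.000000+8.888889+8.888889=17.7778
k=2 src: inc=8.888889, refl=8.888889·-0.777778=-6.9136; V=8.888889+8.888889+-6.913580=10.8642
k=3 load: inc=-6.913580, refl=-6.913580·1.000000=-6.9136; V=17.777778+-6.913580+-6.913580=3.9506
k=4 src: inc=-6.913580, refl=-6.913580·-0.777778=5.3772; V=10.864198+-6.913580+5.377229=9.3278
k=5 load: inc=5.377229, refl=5.377229·1.000000=5.3772; V=3.950617+5.377229+5.377229=14.7051
k=6 src: inc=5.377229, refl=5.377229·-0.777778=-4.1823; V=9.327846+5.377229+-4.182289=10.5228
k=7 load: inc=-4.182289, refl=-4.182289·1.000000=-4.1823; V=14.705075+-4.182289+-4.182289=6.3405

0 0 source 8.8889
1 4 load 17.7778
2 8 source 10.8642
3 12 load 3.9506
4 16 source 9.3278
5 20 load 14.7051
6 24 source 10.5228
7 28 load 6.3405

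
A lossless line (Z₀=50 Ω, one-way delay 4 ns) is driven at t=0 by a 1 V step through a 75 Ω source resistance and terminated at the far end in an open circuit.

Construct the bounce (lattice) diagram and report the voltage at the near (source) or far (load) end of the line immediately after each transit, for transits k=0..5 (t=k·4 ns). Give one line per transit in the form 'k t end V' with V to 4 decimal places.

0 0 source 0.4000
1 4 load 0.8000
2 8 source 0.8800
3 12 load 0.9600
4 16 source 0.9760
5 20 load 0.9920

Γ_L=1.000000, Γ_S=0.200000; launch V₁=1·50/125=0.400000
k=0 src: V=0.4000
k=1 load: inc=0.400000, refl=0.400000·1.000000=0.4000; V=0.000000+0.400000+0.400000=0.8000
k=2 src: inc=0.400000, refl=0.400000·0.200000=0.0800; V=0.400000+0.400000+0.080000=0.8800
k=3 load: inc=0.080000, refl=0.080000·1.000000=0.0800; V=0.800000+0.080000+0.080000=0.9600
k=4 src: inc=0.080000, refl=0.080000·0.200000=0.0160; V=0.880000+0.080000+0.016000=0.9760
k=5 load: inc=0.016000, refl=0.016000·1.000000=0.0160; V=0.960000+0.016000+0.016000=0.9920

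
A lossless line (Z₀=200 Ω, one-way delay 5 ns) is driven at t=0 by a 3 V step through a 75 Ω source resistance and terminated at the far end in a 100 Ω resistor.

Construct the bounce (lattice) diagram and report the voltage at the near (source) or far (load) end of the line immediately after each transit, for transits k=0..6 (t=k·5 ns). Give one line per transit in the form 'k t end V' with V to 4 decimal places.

0 0 source 2.1818
1 5 load 1.4545
2 10 source 1.7851
3 15 load 1.6749
4 20 source 1.7250
5 25 load 1.7083
6 30 source 1.7159

Γ_L=-0.333333, Γ_S=-0.454545; launch V₁=3·200/275=2.181818
k=0 src: V=2.1818
k=1 load: inc=2.181818, refl=2.181818·-0.333333=-0.7273; V=0.000000+2.181818+-0.727273=1.4545
k=2 src: inc=-0.727273, refl=-0.727273·-0.454545=0.3306; V=2.181818+-0.727273+0.330579=1.7851
k=3 load: inc=0.330579, refl=0.330579·-0.333333=-0.1102; V=1.454545+0.330579+-0.110193=1.6749
k=4 src: inc=-0.110193, refl=-0.110193·-0.454545=0.0501; V=1.785124+-0.110193+0.050088=1.7250
k=5 load: inc=0.050088, refl=0.050088·-0.333333=-0.0167; V=1.674931+0.050088+-0.016696=1.7083
k=6 src: inc=-0.016696, refl=-0.016696·-0.454545=0.0076; V=1.725019+-0.016696+0.007589=1.7159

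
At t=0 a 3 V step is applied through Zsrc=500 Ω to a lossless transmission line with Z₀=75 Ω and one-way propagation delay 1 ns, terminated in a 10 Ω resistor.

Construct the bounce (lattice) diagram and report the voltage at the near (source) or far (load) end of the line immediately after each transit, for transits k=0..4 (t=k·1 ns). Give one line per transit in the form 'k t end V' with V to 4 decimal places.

Γ_L=-0.764706, Γ_S=0.739130; launch V₁=3·75/575=0.391304
k=0 src: V=0.3913
k=1 load: inc=0.391304, refl=0.391304·-0.764706=-0.2992; V=0.000000+0.391304+-0.299233=0.0921
k=2 src: inc=-0.299233, refl=-0.299233·0.739130=-0.2212; V=0.391304+-0.299233+-0.221172=-0.1291
k=3 load: inc=-0.221172, refl=-0.221172·-0.764706=0.1691; V=0.092072+-0.221172+0.169132=0.0400
k=4 src: inc=0.169132, refl=0.169132·0.739130=0.1250; V=-0.129100+0.169132+0.125010=0.1650

0 0 source 0.3913
1 1 load 0.0921
2 2 source -0.1291
3 3 load 0.0400
4 4 source 0.1650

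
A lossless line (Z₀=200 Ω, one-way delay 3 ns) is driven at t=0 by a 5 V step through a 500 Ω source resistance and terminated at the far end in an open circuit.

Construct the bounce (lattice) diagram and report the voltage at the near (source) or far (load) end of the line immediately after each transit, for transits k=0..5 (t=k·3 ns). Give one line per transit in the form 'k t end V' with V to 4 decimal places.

0 0 source 1.4286
1 3 load 2.8571
2 6 source 3.4694
3 9 load 4.0816
4 12 source 4.3440
5 15 load 4.6064

Γ_L=1.000000, Γ_S=0.428571; launch V₁=5·200/700=1.428571
k=0 src: V=1.4286
k=1 load: inc=1.428571, refl=1.428571·1.000000=1.4286; V=0.000000+1.428571+1.428571=2.8571
k=2 src: inc=1.428571, refl=1.428571·0.428571=0.6122; V=1.428571+1.428571+0.612245=3.4694
k=3 load: inc=0.612245, refl=0.612245·1.000000=0.6122; V=2.857143+0.612245+0.612245=4.0816
k=4 src: inc=0.612245, refl=0.612245·0.428571=0.2624; V=3.469388+0.612245+0.262391=4.3440
k=5 load: inc=0.262391, refl=0.262391·1.000000=0.2624; V=4.081633+0.262391+0.262391=4.6064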